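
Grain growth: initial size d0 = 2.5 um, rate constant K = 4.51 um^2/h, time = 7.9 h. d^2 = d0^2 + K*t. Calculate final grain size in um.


d^2 = 2.5^2 + 4.51*7.9 = 41.879
d = sqrt(41.879) = 6.47 um

6.47


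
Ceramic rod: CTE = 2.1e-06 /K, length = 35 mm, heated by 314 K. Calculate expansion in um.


dL = 2.1e-06 * 35 * 314 * 1000 = 23.079 um

23.079


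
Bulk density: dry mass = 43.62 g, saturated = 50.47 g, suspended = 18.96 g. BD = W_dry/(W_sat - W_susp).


BD = 43.62 / (50.47 - 18.96) = 43.62 / 31.51 = 1.384 g/cm^3

1.384


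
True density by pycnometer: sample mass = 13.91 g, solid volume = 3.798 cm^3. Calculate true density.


TD = 13.91 / 3.798 = 3.662 g/cm^3

3.662


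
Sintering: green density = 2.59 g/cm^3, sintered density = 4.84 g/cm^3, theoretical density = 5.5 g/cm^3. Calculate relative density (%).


Relative = 4.84 / 5.5 * 100 = 88.0%

88.0


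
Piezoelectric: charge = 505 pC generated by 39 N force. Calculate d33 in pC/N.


d33 = 505 / 39 = 12.9 pC/N

12.9


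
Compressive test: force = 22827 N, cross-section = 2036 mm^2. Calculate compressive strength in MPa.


CS = 22827 / 2036 = 11.2 MPa

11.2


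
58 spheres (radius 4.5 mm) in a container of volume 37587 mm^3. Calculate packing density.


V_sphere = 4/3*pi*4.5^3 = 381.7035 mm^3
Total V = 58*381.7035 = 22138.803 mm^3
PD = 22138.803 / 37587 = 0.589

0.589


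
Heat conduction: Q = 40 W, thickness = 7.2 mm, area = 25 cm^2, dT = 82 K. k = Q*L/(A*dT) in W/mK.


k = 40*7.2/1000/(25/10000*82) = 1.4 W/mK

1.4


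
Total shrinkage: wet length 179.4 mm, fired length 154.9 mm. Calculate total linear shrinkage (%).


TS = (179.4 - 154.9) / 179.4 * 100 = 13.66%

13.66


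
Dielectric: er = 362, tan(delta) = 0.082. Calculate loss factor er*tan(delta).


Loss = 362 * 0.082 = 29.684

29.684


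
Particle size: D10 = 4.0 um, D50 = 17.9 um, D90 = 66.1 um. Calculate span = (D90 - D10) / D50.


Span = (66.1 - 4.0) / 17.9 = 62.1 / 17.9 = 3.469

3.469


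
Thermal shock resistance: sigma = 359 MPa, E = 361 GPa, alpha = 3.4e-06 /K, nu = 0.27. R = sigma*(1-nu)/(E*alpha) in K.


R = 359*(1-0.27)/(361*1000*3.4e-06) = 214 K

214


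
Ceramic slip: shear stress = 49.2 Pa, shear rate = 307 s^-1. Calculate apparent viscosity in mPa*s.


eta = tau/gamma * 1000 = 49.2/307 * 1000 = 160.3 mPa*s

160.3


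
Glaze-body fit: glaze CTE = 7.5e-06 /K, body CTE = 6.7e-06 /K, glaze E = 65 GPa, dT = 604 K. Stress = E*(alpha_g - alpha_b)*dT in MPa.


Stress = 65*1000*(7.5e-06 - 6.7e-06)*604 = 31.4 MPa

31.4


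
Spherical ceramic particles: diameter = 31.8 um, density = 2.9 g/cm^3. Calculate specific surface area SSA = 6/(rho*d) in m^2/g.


SSA = 6 / (2.9 * 31.8) = 0.065 m^2/g

0.065


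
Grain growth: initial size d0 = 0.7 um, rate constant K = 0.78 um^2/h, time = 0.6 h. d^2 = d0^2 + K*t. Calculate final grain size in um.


d^2 = 0.7^2 + 0.78*0.6 = 0.958
d = sqrt(0.958) = 0.98 um

0.98


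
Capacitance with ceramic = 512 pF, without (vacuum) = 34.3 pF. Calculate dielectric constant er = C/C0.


er = 512 / 34.3 = 14.93

14.93


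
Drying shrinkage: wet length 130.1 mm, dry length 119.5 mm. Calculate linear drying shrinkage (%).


DS = (130.1 - 119.5) / 130.1 * 100 = 8.15%

8.15


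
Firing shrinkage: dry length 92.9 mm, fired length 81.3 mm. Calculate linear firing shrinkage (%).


FS = (92.9 - 81.3) / 92.9 * 100 = 12.49%

12.49


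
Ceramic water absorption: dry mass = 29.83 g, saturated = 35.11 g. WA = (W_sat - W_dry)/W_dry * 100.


WA = (35.11 - 29.83) / 29.83 * 100 = 17.7%

17.7


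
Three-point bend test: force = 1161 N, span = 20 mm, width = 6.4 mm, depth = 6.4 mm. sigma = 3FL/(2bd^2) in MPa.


sigma = 3*1161*20/(2*6.4*6.4^2) = 132.9 MPa

132.9


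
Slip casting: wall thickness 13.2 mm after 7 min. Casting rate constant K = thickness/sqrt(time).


K = 13.2 / sqrt(7) = 13.2 / 2.6458 = 4.989 mm/min^0.5

4.989


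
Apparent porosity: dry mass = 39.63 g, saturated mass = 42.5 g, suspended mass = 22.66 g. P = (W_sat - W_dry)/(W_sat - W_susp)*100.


P = (42.5 - 39.63) / (42.5 - 22.66) * 100 = 2.87 / 19.84 * 100 = 14.5%

14.5


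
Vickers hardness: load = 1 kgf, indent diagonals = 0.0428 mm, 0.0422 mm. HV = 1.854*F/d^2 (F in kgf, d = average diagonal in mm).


d_avg = (0.0428+0.0422)/2 = 0.0425 mm
HV = 1.854*1/0.0425^2 = 1026

1026


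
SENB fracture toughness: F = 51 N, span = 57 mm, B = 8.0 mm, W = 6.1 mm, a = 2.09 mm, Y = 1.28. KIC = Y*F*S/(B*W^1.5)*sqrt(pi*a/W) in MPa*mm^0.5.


KIC = 1.28*51*57/(8.0*6.1^1.5)*sqrt(pi*2.09/6.1) = 32.03

32.03


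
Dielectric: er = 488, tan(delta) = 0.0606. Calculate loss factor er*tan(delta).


Loss = 488 * 0.0606 = 29.573

29.573


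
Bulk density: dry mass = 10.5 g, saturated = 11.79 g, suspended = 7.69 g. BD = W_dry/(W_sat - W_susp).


BD = 10.5 / (11.79 - 7.69) = 10.5 / 4.1 = 2.561 g/cm^3

2.561


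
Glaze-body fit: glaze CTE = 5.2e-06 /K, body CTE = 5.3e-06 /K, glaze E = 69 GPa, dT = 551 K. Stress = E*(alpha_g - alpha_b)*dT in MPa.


Stress = 69*1000*(5.2e-06 - 5.3e-06)*551 = -3.8 MPa

-3.8


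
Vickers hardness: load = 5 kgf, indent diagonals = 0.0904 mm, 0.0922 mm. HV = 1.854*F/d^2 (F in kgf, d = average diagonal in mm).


d_avg = (0.0904+0.0922)/2 = 0.0913 mm
HV = 1.854*5/0.0913^2 = 1112

1112


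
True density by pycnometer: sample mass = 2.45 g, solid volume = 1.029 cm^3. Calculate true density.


TD = 2.45 / 1.029 = 2.381 g/cm^3

2.381


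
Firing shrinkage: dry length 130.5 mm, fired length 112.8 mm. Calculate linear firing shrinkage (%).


FS = (130.5 - 112.8) / 130.5 * 100 = 13.56%

13.56


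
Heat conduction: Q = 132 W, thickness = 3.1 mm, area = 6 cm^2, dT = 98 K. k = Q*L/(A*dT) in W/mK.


k = 132*3.1/1000/(6/10000*98) = 6.96 W/mK

6.96


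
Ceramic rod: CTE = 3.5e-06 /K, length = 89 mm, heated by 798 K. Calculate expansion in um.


dL = 3.5e-06 * 89 * 798 * 1000 = 248.577 um

248.577


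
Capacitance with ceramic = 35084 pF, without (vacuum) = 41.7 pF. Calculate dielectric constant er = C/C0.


er = 35084 / 41.7 = 841.34

841.34


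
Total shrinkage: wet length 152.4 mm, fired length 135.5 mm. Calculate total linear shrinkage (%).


TS = (152.4 - 135.5) / 152.4 * 100 = 11.09%

11.09


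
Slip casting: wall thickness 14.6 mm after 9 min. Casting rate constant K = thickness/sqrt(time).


K = 14.6 / sqrt(9) = 14.6 / 3.0 = 4.867 mm/min^0.5

4.867


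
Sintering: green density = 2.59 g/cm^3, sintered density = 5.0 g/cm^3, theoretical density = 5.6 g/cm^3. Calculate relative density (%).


Relative = 5.0 / 5.6 * 100 = 89.3%

89.3


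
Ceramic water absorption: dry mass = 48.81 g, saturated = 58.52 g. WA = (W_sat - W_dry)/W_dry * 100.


WA = (58.52 - 48.81) / 48.81 * 100 = 19.89%

19.89


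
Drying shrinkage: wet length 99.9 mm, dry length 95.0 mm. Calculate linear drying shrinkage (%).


DS = (99.9 - 95.0) / 99.9 * 100 = 4.9%

4.9


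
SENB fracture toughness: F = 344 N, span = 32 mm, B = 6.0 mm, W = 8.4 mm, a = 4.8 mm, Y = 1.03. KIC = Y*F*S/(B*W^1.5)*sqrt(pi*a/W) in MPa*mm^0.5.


KIC = 1.03*344*32/(6.0*8.4^1.5)*sqrt(pi*4.8/8.4) = 104.0

104.0


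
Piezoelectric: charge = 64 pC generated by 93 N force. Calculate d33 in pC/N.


d33 = 64 / 93 = 0.7 pC/N

0.7


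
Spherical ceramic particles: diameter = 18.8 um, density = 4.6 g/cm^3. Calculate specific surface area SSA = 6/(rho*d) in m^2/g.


SSA = 6 / (4.6 * 18.8) = 0.069 m^2/g

0.069


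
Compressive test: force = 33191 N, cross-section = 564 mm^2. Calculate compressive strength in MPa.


CS = 33191 / 564 = 58.8 MPa

58.8


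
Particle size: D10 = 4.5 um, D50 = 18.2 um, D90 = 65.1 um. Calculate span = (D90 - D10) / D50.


Span = (65.1 - 4.5) / 18.2 = 60.6 / 18.2 = 3.33

3.33


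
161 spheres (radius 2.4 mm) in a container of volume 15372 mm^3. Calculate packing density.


V_sphere = 4/3*pi*2.4^3 = 57.9058 mm^3
Total V = 161*57.9058 = 9322.8338 mm^3
PD = 9322.8338 / 15372 = 0.606

0.606


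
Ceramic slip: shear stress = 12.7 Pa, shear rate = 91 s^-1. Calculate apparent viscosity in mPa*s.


eta = tau/gamma * 1000 = 12.7/91 * 1000 = 139.6 mPa*s

139.6


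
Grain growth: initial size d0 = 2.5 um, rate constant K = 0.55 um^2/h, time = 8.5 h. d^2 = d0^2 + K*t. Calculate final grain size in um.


d^2 = 2.5^2 + 0.55*8.5 = 10.925
d = sqrt(10.925) = 3.31 um

3.31


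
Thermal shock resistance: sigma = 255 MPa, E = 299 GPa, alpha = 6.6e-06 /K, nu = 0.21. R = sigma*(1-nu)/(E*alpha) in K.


R = 255*(1-0.21)/(299*1000*6.6e-06) = 102 K

102


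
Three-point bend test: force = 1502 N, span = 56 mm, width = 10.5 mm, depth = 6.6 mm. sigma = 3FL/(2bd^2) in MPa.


sigma = 3*1502*56/(2*10.5*6.6^2) = 275.8 MPa

275.8


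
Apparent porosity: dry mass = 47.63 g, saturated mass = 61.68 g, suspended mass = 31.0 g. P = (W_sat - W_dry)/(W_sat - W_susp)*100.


P = (61.68 - 47.63) / (61.68 - 31.0) * 100 = 14.05 / 30.68 * 100 = 45.8%

45.8


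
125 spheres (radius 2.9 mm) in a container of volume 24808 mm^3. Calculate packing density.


V_sphere = 4/3*pi*2.9^3 = 102.1604 mm^3
Total V = 125*102.1604 = 12770.05 mm^3
PD = 12770.05 / 24808 = 0.515

0.515


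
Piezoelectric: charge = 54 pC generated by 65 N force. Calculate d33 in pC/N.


d33 = 54 / 65 = 0.8 pC/N

0.8


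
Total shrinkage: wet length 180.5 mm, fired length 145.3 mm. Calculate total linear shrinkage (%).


TS = (180.5 - 145.3) / 180.5 * 100 = 19.5%

19.5


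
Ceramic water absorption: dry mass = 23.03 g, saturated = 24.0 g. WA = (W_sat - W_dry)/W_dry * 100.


WA = (24.0 - 23.03) / 23.03 * 100 = 4.21%

4.21


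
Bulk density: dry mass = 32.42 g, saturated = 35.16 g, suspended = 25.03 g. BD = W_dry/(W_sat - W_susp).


BD = 32.42 / (35.16 - 25.03) = 32.42 / 10.13 = 3.2 g/cm^3

3.2


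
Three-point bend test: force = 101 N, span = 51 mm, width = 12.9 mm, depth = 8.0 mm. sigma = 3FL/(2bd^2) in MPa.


sigma = 3*101*51/(2*12.9*8.0^2) = 9.4 MPa

9.4


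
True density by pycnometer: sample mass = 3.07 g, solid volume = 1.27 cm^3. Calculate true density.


TD = 3.07 / 1.27 = 2.417 g/cm^3

2.417


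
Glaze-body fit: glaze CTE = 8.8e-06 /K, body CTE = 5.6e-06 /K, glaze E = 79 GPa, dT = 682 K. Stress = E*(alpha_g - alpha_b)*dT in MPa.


Stress = 79*1000*(8.8e-06 - 5.6e-06)*682 = 172.4 MPa

172.4


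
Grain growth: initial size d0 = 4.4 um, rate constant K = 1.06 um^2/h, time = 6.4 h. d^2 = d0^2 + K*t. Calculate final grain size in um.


d^2 = 4.4^2 + 1.06*6.4 = 26.144
d = sqrt(26.144) = 5.11 um

5.11


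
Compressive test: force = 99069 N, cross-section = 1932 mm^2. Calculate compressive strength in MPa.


CS = 99069 / 1932 = 51.3 MPa

51.3


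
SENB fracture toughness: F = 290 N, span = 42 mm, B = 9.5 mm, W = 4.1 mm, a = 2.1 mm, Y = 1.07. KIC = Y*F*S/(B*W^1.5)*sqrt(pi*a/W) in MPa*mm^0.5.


KIC = 1.07*290*42/(9.5*4.1^1.5)*sqrt(pi*2.1/4.1) = 209.62

209.62


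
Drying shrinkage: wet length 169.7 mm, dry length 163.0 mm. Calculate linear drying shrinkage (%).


DS = (169.7 - 163.0) / 169.7 * 100 = 3.95%

3.95


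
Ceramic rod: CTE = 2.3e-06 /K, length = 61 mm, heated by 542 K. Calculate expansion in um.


dL = 2.3e-06 * 61 * 542 * 1000 = 76.043 um

76.043


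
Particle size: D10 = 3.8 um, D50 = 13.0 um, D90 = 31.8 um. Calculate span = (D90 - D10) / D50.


Span = (31.8 - 3.8) / 13.0 = 28.0 / 13.0 = 2.154

2.154


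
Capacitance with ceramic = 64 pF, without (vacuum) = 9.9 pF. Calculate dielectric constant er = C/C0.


er = 64 / 9.9 = 6.46

6.46


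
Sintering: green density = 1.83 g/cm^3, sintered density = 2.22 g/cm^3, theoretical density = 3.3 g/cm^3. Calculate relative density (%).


Relative = 2.22 / 3.3 * 100 = 67.3%

67.3


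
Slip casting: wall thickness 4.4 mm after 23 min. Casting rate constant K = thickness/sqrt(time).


K = 4.4 / sqrt(23) = 4.4 / 4.7958 = 0.917 mm/min^0.5

0.917


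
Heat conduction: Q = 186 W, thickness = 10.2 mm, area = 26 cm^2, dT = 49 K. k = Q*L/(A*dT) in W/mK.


k = 186*10.2/1000/(26/10000*49) = 14.89 W/mK

14.89


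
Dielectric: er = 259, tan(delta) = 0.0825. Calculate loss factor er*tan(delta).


Loss = 259 * 0.0825 = 21.368

21.368


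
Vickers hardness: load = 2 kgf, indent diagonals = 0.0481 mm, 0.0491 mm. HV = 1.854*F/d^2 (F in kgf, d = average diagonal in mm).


d_avg = (0.0481+0.0491)/2 = 0.0486 mm
HV = 1.854*2/0.0486^2 = 1570

1570


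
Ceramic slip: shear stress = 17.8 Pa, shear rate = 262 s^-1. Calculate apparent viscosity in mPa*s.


eta = tau/gamma * 1000 = 17.8/262 * 1000 = 67.9 mPa*s

67.9


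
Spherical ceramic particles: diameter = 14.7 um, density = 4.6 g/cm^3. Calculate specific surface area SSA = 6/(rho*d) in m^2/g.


SSA = 6 / (4.6 * 14.7) = 0.089 m^2/g

0.089


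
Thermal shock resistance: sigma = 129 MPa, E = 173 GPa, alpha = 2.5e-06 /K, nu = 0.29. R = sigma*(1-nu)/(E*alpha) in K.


R = 129*(1-0.29)/(173*1000*2.5e-06) = 212 K

212


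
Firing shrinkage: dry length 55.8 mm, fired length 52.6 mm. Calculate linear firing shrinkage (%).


FS = (55.8 - 52.6) / 55.8 * 100 = 5.73%

5.73


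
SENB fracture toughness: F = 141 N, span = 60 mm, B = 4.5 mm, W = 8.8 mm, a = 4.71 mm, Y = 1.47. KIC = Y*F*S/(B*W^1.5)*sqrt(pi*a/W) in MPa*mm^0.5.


KIC = 1.47*141*60/(4.5*8.8^1.5)*sqrt(pi*4.71/8.8) = 137.28

137.28


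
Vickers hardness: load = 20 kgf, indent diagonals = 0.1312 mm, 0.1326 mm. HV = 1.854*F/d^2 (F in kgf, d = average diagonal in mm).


d_avg = (0.1312+0.1326)/2 = 0.1319 mm
HV = 1.854*20/0.1319^2 = 2131

2131


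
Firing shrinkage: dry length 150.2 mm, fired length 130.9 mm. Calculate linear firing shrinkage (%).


FS = (150.2 - 130.9) / 150.2 * 100 = 12.85%

12.85


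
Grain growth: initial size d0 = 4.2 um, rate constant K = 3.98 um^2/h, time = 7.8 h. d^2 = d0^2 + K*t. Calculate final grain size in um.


d^2 = 4.2^2 + 3.98*7.8 = 48.684
d = sqrt(48.684) = 6.98 um

6.98


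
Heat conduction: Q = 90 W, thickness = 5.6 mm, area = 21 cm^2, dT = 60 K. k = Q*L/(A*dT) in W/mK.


k = 90*5.6/1000/(21/10000*60) = 4.0 W/mK

4.0


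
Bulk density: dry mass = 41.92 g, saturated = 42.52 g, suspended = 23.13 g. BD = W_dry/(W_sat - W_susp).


BD = 41.92 / (42.52 - 23.13) = 41.92 / 19.39 = 2.162 g/cm^3

2.162


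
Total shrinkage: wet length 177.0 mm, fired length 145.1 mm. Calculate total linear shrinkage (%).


TS = (177.0 - 145.1) / 177.0 * 100 = 18.02%

18.02


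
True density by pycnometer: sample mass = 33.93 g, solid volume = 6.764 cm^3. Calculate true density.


TD = 33.93 / 6.764 = 5.016 g/cm^3

5.016


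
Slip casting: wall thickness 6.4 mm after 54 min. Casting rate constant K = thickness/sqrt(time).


K = 6.4 / sqrt(54) = 6.4 / 7.3485 = 0.871 mm/min^0.5

0.871


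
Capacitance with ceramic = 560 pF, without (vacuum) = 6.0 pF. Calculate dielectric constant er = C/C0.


er = 560 / 6.0 = 93.33

93.33


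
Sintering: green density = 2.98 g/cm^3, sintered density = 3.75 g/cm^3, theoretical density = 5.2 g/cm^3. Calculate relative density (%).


Relative = 3.75 / 5.2 * 100 = 72.1%

72.1


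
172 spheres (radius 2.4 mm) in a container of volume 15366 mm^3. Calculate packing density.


V_sphere = 4/3*pi*2.4^3 = 57.9058 mm^3
Total V = 172*57.9058 = 9959.7976 mm^3
PD = 9959.7976 / 15366 = 0.648

0.648


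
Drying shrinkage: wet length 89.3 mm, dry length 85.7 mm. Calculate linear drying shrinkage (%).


DS = (89.3 - 85.7) / 89.3 * 100 = 4.03%

4.03


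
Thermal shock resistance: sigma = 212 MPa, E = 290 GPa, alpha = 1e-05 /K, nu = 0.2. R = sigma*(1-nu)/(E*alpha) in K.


R = 212*(1-0.2)/(290*1000*1e-05) = 58 K

58


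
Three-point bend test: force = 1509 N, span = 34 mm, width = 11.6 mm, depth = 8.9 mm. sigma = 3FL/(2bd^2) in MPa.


sigma = 3*1509*34/(2*11.6*8.9^2) = 83.8 MPa

83.8


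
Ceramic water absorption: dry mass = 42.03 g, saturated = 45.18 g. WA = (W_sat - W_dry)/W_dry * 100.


WA = (45.18 - 42.03) / 42.03 * 100 = 7.49%

7.49


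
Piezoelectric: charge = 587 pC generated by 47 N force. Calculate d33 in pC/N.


d33 = 587 / 47 = 12.5 pC/N

12.5


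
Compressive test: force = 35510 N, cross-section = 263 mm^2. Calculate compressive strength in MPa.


CS = 35510 / 263 = 135.0 MPa

135.0


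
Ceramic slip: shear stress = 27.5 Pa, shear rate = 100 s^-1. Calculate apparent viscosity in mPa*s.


eta = tau/gamma * 1000 = 27.5/100 * 1000 = 275.0 mPa*s

275.0


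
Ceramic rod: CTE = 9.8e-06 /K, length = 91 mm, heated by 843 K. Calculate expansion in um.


dL = 9.8e-06 * 91 * 843 * 1000 = 751.787 um

751.787


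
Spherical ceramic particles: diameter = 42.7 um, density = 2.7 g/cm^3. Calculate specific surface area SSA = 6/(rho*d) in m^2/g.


SSA = 6 / (2.7 * 42.7) = 0.052 m^2/g

0.052


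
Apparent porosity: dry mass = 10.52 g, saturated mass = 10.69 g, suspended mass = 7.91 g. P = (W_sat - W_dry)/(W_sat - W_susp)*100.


P = (10.69 - 10.52) / (10.69 - 7.91) * 100 = 0.17 / 2.78 * 100 = 6.1%

6.1


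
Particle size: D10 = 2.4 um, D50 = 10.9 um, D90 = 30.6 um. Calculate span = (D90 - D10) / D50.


Span = (30.6 - 2.4) / 10.9 = 28.2 / 10.9 = 2.587

2.587


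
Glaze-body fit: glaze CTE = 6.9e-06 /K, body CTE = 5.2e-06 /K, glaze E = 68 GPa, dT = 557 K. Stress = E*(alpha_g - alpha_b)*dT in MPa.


Stress = 68*1000*(6.9e-06 - 5.2e-06)*557 = 64.4 MPa

64.4


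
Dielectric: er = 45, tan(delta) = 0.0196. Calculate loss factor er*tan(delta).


Loss = 45 * 0.0196 = 0.882

0.882


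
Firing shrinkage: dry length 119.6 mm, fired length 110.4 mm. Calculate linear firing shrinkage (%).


FS = (119.6 - 110.4) / 119.6 * 100 = 7.69%

7.69


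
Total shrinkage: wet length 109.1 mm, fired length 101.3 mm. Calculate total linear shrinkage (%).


TS = (109.1 - 101.3) / 109.1 * 100 = 7.15%

7.15


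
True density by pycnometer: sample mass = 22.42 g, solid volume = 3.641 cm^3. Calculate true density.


TD = 22.42 / 3.641 = 6.158 g/cm^3

6.158


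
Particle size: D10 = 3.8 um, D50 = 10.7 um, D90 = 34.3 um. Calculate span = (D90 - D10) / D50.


Span = (34.3 - 3.8) / 10.7 = 30.5 / 10.7 = 2.85

2.85


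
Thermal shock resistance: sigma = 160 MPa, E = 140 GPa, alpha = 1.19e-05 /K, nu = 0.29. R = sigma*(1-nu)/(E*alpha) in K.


R = 160*(1-0.29)/(140*1000*1.19e-05) = 68 K

68


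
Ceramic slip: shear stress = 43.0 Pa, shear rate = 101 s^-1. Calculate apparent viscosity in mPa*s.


eta = tau/gamma * 1000 = 43.0/101 * 1000 = 425.7 mPa*s

425.7


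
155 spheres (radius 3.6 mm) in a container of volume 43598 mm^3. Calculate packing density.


V_sphere = 4/3*pi*3.6^3 = 195.4322 mm^3
Total V = 155*195.4322 = 30291.991 mm^3
PD = 30291.991 / 43598 = 0.695

0.695


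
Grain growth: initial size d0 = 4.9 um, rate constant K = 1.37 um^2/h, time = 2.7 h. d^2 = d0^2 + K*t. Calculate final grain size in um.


d^2 = 4.9^2 + 1.37*2.7 = 27.709
d = sqrt(27.709) = 5.26 um

5.26


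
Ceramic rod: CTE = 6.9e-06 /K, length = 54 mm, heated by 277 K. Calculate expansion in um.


dL = 6.9e-06 * 54 * 277 * 1000 = 103.21 um

103.21


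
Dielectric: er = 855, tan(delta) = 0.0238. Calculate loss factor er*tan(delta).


Loss = 855 * 0.0238 = 20.349

20.349


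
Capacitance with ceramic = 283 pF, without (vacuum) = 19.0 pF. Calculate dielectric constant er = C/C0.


er = 283 / 19.0 = 14.89

14.89


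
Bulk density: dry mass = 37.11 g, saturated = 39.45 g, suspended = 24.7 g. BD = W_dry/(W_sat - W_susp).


BD = 37.11 / (39.45 - 24.7) = 37.11 / 14.75 = 2.516 g/cm^3

2.516


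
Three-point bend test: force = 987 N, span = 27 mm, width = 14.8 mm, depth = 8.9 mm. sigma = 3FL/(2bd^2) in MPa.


sigma = 3*987*27/(2*14.8*8.9^2) = 34.1 MPa

34.1


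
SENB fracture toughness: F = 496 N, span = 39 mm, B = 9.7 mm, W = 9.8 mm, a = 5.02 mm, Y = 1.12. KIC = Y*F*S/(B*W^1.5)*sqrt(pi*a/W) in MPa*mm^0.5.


KIC = 1.12*496*39/(9.7*9.8^1.5)*sqrt(pi*5.02/9.8) = 92.36

92.36


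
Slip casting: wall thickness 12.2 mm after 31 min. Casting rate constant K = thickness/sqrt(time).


K = 12.2 / sqrt(31) = 12.2 / 5.5678 = 2.191 mm/min^0.5

2.191


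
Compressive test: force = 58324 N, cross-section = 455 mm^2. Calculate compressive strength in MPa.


CS = 58324 / 455 = 128.2 MPa

128.2


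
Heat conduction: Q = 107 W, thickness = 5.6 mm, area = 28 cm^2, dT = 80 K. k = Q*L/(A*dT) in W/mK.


k = 107*5.6/1000/(28/10000*80) = 2.68 W/mK

2.68


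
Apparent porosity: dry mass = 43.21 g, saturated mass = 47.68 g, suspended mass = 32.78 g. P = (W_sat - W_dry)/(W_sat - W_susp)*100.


P = (47.68 - 43.21) / (47.68 - 32.78) * 100 = 4.47 / 14.9 * 100 = 30.0%

30.0


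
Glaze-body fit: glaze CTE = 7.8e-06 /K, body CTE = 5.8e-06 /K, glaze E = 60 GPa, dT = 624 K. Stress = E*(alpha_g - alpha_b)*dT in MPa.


Stress = 60*1000*(7.8e-06 - 5.8e-06)*624 = 74.9 MPa

74.9


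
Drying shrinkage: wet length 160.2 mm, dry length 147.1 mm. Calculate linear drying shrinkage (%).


DS = (160.2 - 147.1) / 160.2 * 100 = 8.18%

8.18


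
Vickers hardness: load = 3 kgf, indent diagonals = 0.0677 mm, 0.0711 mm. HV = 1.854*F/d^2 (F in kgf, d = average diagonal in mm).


d_avg = (0.0677+0.0711)/2 = 0.0694 mm
HV = 1.854*3/0.0694^2 = 1155

1155


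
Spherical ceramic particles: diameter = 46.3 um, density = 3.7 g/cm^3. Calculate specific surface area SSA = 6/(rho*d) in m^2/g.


SSA = 6 / (3.7 * 46.3) = 0.035 m^2/g

0.035


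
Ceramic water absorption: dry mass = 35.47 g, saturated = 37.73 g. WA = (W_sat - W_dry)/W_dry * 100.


WA = (37.73 - 35.47) / 35.47 * 100 = 6.37%

6.37


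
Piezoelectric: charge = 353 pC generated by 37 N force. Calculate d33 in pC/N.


d33 = 353 / 37 = 9.5 pC/N

9.5


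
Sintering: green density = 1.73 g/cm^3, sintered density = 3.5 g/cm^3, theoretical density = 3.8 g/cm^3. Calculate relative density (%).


Relative = 3.5 / 3.8 * 100 = 92.1%

92.1


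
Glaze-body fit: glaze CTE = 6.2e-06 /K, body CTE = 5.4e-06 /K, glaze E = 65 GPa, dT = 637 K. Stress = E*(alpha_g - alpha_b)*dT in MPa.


Stress = 65*1000*(6.2e-06 - 5.4e-06)*637 = 33.1 MPa

33.1


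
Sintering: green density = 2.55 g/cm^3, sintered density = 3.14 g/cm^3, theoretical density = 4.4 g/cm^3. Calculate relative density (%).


Relative = 3.14 / 4.4 * 100 = 71.4%

71.4


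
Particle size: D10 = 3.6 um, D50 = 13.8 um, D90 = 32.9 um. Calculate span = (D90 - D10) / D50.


Span = (32.9 - 3.6) / 13.8 = 29.3 / 13.8 = 2.123

2.123


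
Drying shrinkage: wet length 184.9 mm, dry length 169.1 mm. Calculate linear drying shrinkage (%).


DS = (184.9 - 169.1) / 184.9 * 100 = 8.55%

8.55


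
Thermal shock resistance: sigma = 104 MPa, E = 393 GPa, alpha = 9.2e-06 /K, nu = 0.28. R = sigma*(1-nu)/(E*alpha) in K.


R = 104*(1-0.28)/(393*1000*9.2e-06) = 21 K

21


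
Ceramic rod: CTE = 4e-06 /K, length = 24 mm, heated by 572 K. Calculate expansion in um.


dL = 4e-06 * 24 * 572 * 1000 = 54.912 um

54.912


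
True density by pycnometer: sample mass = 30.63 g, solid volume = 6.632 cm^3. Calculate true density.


TD = 30.63 / 6.632 = 4.619 g/cm^3

4.619


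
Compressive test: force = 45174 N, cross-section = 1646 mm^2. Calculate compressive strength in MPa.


CS = 45174 / 1646 = 27.4 MPa

27.4


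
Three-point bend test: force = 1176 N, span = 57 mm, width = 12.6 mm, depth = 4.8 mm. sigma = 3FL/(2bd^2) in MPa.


sigma = 3*1176*57/(2*12.6*4.8^2) = 346.4 MPa

346.4


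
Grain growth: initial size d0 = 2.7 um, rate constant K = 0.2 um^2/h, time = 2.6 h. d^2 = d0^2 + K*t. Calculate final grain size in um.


d^2 = 2.7^2 + 0.2*2.6 = 7.81
d = sqrt(7.81) = 2.79 um

2.79


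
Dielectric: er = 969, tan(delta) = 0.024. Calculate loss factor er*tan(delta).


Loss = 969 * 0.024 = 23.256

23.256


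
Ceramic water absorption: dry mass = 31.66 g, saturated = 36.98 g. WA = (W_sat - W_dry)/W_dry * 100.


WA = (36.98 - 31.66) / 31.66 * 100 = 16.8%

16.8


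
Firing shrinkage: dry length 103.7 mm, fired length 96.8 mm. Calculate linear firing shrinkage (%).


FS = (103.7 - 96.8) / 103.7 * 100 = 6.65%

6.65


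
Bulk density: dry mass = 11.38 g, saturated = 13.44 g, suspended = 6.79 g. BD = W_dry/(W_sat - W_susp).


BD = 11.38 / (13.44 - 6.79) = 11.38 / 6.65 = 1.711 g/cm^3

1.711


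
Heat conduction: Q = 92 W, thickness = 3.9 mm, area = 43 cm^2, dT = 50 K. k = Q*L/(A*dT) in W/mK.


k = 92*3.9/1000/(43/10000*50) = 1.67 W/mK

1.67


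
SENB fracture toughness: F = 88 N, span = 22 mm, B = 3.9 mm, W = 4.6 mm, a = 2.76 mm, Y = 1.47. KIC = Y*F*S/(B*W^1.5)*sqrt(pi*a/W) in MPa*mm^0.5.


KIC = 1.47*88*22/(3.9*4.6^1.5)*sqrt(pi*2.76/4.6) = 101.55

101.55


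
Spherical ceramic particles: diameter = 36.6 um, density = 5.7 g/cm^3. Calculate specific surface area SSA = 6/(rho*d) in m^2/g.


SSA = 6 / (5.7 * 36.6) = 0.029 m^2/g

0.029


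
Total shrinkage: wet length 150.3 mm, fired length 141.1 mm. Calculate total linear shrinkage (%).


TS = (150.3 - 141.1) / 150.3 * 100 = 6.12%

6.12


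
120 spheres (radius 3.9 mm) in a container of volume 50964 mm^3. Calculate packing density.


V_sphere = 4/3*pi*3.9^3 = 248.4748 mm^3
Total V = 120*248.4748 = 29816.976 mm^3
PD = 29816.976 / 50964 = 0.585

0.585


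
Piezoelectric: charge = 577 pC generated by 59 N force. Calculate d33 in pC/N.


d33 = 577 / 59 = 9.8 pC/N

9.8


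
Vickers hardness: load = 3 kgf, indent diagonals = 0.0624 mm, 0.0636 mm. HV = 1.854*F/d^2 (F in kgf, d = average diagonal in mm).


d_avg = (0.0624+0.0636)/2 = 0.063 mm
HV = 1.854*3/0.063^2 = 1401

1401


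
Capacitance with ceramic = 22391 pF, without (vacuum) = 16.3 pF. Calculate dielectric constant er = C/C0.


er = 22391 / 16.3 = 1373.68

1373.68


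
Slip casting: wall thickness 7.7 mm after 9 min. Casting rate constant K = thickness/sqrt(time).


K = 7.7 / sqrt(9) = 7.7 / 3.0 = 2.567 mm/min^0.5

2.567


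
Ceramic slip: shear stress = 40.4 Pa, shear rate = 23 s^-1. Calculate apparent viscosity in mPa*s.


eta = tau/gamma * 1000 = 40.4/23 * 1000 = 1756.5 mPa*s

1756.5


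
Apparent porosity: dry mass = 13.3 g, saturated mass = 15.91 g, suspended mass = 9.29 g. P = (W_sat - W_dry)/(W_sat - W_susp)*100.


P = (15.91 - 13.3) / (15.91 - 9.29) * 100 = 2.61 / 6.62 * 100 = 39.4%

39.4


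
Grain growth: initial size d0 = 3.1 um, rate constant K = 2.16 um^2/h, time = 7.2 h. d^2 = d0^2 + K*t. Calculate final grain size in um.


d^2 = 3.1^2 + 2.16*7.2 = 25.162
d = sqrt(25.162) = 5.02 um

5.02


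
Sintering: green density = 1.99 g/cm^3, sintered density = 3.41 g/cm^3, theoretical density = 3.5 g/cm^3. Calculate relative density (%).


Relative = 3.41 / 3.5 * 100 = 97.4%

97.4


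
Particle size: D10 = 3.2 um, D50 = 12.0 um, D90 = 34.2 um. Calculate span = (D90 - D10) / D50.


Span = (34.2 - 3.2) / 12.0 = 31.0 / 12.0 = 2.583

2.583


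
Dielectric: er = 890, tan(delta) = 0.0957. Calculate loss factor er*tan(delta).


Loss = 890 * 0.0957 = 85.173

85.173


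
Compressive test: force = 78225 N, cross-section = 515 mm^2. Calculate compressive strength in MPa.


CS = 78225 / 515 = 151.9 MPa

151.9


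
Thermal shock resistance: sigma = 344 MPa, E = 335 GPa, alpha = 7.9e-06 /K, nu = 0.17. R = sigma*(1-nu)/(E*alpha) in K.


R = 344*(1-0.17)/(335*1000*7.9e-06) = 108 K

108


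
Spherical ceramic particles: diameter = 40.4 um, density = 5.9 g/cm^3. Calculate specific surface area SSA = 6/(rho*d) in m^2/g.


SSA = 6 / (5.9 * 40.4) = 0.025 m^2/g

0.025


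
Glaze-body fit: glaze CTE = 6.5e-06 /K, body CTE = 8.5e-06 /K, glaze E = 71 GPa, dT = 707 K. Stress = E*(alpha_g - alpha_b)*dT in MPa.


Stress = 71*1000*(6.5e-06 - 8.5e-06)*707 = -100.4 MPa

-100.4


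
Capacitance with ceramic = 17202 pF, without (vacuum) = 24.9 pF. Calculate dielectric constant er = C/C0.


er = 17202 / 24.9 = 690.84

690.84


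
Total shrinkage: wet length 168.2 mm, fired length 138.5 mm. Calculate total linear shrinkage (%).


TS = (168.2 - 138.5) / 168.2 * 100 = 17.66%

17.66


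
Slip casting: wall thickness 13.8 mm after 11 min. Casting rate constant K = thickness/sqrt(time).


K = 13.8 / sqrt(11) = 13.8 / 3.3166 = 4.161 mm/min^0.5

4.161


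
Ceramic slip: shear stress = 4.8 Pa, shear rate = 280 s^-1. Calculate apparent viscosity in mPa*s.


eta = tau/gamma * 1000 = 4.8/280 * 1000 = 17.1 mPa*s

17.1


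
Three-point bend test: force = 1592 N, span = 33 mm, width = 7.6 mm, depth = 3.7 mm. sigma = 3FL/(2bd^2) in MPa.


sigma = 3*1592*33/(2*7.6*3.7^2) = 757.4 MPa

757.4


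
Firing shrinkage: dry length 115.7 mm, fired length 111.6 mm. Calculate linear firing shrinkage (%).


FS = (115.7 - 111.6) / 115.7 * 100 = 3.54%

3.54


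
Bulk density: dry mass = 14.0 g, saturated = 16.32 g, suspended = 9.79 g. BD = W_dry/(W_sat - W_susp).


BD = 14.0 / (16.32 - 9.79) = 14.0 / 6.53 = 2.144 g/cm^3

2.144


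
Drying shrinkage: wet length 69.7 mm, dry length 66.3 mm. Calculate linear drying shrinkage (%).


DS = (69.7 - 66.3) / 69.7 * 100 = 4.88%

4.88


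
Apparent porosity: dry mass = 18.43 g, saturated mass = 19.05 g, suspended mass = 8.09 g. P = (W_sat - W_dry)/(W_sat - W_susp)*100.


P = (19.05 - 18.43) / (19.05 - 8.09) * 100 = 0.62 / 10.96 * 100 = 5.7%

5.7


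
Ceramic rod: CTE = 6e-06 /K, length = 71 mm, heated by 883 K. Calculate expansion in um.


dL = 6e-06 * 71 * 883 * 1000 = 376.158 um

376.158


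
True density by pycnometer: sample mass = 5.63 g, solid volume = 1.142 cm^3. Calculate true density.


TD = 5.63 / 1.142 = 4.93 g/cm^3

4.93


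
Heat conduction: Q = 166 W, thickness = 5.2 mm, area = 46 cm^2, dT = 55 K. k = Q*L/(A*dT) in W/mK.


k = 166*5.2/1000/(46/10000*55) = 3.41 W/mK

3.41


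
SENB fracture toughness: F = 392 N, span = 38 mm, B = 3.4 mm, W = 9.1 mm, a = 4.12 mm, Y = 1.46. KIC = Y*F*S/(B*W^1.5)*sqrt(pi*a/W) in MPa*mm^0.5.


KIC = 1.46*392*38/(3.4*9.1^1.5)*sqrt(pi*4.12/9.1) = 277.9

277.9


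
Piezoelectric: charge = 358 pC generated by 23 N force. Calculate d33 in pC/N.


d33 = 358 / 23 = 15.6 pC/N

15.6


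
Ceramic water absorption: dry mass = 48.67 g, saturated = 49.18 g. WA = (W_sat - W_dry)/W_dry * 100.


WA = (49.18 - 48.67) / 48.67 * 100 = 1.05%

1.05


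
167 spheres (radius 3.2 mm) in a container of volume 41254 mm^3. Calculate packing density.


V_sphere = 4/3*pi*3.2^3 = 137.2583 mm^3
Total V = 167*137.2583 = 22922.1361 mm^3
PD = 22922.1361 / 41254 = 0.556

0.556


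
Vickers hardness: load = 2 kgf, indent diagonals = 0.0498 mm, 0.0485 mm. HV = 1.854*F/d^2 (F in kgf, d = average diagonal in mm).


d_avg = (0.0498+0.0485)/2 = 0.04915 mm
HV = 1.854*2/0.04915^2 = 1535

1535


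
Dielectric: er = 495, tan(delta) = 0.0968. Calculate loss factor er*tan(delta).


Loss = 495 * 0.0968 = 47.916

47.916


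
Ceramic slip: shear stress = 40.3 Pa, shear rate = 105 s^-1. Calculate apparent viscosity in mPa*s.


eta = tau/gamma * 1000 = 40.3/105 * 1000 = 383.8 mPa*s

383.8


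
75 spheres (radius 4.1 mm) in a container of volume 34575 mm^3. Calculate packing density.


V_sphere = 4/3*pi*4.1^3 = 288.6956 mm^3
Total V = 75*288.6956 = 21652.17 mm^3
PD = 21652.17 / 34575 = 0.626

0.626


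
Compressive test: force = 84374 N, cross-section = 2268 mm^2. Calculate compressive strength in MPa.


CS = 84374 / 2268 = 37.2 MPa

37.2


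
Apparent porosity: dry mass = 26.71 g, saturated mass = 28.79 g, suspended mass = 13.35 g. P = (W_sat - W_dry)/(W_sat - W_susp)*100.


P = (28.79 - 26.71) / (28.79 - 13.35) * 100 = 2.08 / 15.44 * 100 = 13.5%

13.5


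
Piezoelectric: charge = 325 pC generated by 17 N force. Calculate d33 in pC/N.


d33 = 325 / 17 = 19.1 pC/N

19.1


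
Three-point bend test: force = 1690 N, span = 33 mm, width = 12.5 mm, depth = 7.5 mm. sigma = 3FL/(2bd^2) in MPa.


sigma = 3*1690*33/(2*12.5*7.5^2) = 119.0 MPa

119.0


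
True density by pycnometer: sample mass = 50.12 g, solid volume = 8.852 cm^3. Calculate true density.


TD = 50.12 / 8.852 = 5.662 g/cm^3

5.662


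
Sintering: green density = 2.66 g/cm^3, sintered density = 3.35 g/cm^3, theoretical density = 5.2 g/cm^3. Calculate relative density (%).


Relative = 3.35 / 5.2 * 100 = 64.4%

64.4


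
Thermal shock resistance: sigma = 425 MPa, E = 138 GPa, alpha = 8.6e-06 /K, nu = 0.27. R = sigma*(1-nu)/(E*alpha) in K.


R = 425*(1-0.27)/(138*1000*8.6e-06) = 261 K

261


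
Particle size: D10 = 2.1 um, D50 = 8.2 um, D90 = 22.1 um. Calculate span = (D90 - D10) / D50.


Span = (22.1 - 2.1) / 8.2 = 20.0 / 8.2 = 2.439

2.439


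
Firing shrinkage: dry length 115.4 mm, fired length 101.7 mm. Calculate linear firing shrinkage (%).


FS = (115.4 - 101.7) / 115.4 * 100 = 11.87%

11.87


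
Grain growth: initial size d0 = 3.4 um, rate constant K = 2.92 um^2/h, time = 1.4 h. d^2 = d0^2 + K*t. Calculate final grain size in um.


d^2 = 3.4^2 + 2.92*1.4 = 15.648
d = sqrt(15.648) = 3.96 um

3.96


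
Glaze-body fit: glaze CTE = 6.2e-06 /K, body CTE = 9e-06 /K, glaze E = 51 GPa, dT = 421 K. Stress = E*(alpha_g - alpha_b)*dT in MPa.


Stress = 51*1000*(6.2e-06 - 9e-06)*421 = -60.1 MPa

-60.1


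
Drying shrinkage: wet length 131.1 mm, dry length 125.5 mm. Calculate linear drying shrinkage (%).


DS = (131.1 - 125.5) / 131.1 * 100 = 4.27%

4.27


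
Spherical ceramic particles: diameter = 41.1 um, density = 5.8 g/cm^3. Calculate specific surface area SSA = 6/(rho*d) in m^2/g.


SSA = 6 / (5.8 * 41.1) = 0.025 m^2/g

0.025


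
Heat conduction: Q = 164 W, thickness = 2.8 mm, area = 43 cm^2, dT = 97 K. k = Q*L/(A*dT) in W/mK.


k = 164*2.8/1000/(43/10000*97) = 1.1 W/mK

1.1


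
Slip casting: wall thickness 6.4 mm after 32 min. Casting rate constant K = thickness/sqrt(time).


K = 6.4 / sqrt(32) = 6.4 / 5.6569 = 1.131 mm/min^0.5

1.131


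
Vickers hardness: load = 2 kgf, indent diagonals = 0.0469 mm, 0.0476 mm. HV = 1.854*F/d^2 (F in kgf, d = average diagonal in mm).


d_avg = (0.0469+0.0476)/2 = 0.04725 mm
HV = 1.854*2/0.04725^2 = 1661

1661


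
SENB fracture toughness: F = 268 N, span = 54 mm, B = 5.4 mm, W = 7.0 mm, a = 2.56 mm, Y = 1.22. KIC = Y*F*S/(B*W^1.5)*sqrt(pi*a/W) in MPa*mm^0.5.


KIC = 1.22*268*54/(5.4*7.0^1.5)*sqrt(pi*2.56/7.0) = 189.23

189.23


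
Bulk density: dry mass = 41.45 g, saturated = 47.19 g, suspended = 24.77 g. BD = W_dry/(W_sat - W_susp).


BD = 41.45 / (47.19 - 24.77) = 41.45 / 22.42 = 1.849 g/cm^3

1.849


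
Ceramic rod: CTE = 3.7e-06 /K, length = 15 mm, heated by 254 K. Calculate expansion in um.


dL = 3.7e-06 * 15 * 254 * 1000 = 14.097 um

14.097


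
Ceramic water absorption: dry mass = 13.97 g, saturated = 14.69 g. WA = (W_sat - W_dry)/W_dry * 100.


WA = (14.69 - 13.97) / 13.97 * 100 = 5.15%

5.15


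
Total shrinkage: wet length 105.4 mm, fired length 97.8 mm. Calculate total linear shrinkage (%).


TS = (105.4 - 97.8) / 105.4 * 100 = 7.21%

7.21


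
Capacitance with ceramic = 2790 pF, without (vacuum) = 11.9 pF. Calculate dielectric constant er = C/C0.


er = 2790 / 11.9 = 234.45

234.45


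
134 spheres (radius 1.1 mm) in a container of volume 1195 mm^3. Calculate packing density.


V_sphere = 4/3*pi*1.1^3 = 5.5753 mm^3
Total V = 134*5.5753 = 747.0902 mm^3
PD = 747.0902 / 1195 = 0.625

0.625


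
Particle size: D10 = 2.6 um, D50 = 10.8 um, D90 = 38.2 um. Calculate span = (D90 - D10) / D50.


Span = (38.2 - 2.6) / 10.8 = 35.6 / 10.8 = 3.296

3.296


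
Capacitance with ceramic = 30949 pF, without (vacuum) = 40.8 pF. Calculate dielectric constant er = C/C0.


er = 30949 / 40.8 = 758.55

758.55


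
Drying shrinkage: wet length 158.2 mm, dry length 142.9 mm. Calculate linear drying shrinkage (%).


DS = (158.2 - 142.9) / 158.2 * 100 = 9.67%

9.67


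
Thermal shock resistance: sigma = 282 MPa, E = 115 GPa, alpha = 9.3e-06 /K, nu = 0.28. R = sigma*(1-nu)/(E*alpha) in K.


R = 282*(1-0.28)/(115*1000*9.3e-06) = 190 K

190


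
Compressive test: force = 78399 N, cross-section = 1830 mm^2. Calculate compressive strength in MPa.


CS = 78399 / 1830 = 42.8 MPa

42.8


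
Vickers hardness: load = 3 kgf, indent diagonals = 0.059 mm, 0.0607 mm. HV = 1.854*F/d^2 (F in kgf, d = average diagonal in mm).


d_avg = (0.059+0.0607)/2 = 0.05985 mm
HV = 1.854*3/0.05985^2 = 1553

1553


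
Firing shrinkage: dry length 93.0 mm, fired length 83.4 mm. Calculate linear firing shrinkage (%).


FS = (93.0 - 83.4) / 93.0 * 100 = 10.32%

10.32


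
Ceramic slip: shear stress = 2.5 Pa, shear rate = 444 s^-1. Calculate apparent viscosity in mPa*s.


eta = tau/gamma * 1000 = 2.5/444 * 1000 = 5.6 mPa*s

5.6


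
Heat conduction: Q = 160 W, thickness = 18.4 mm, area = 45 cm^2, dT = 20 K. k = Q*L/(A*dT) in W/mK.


k = 160*18.4/1000/(45/10000*20) = 32.71 W/mK

32.71


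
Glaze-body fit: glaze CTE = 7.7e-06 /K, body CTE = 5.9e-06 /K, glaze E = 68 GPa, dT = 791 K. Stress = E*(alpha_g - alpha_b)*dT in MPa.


Stress = 68*1000*(7.7e-06 - 5.9e-06)*791 = 96.8 MPa

96.8


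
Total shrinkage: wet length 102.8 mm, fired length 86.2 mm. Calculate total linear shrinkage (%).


TS = (102.8 - 86.2) / 102.8 * 100 = 16.15%

16.15


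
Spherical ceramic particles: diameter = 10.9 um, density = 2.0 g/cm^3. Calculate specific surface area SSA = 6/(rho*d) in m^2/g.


SSA = 6 / (2.0 * 10.9) = 0.275 m^2/g

0.275


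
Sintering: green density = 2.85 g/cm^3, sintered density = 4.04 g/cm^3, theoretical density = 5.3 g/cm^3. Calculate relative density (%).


Relative = 4.04 / 5.3 * 100 = 76.2%

76.2


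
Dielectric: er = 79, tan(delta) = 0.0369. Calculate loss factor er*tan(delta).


Loss = 79 * 0.0369 = 2.915

2.915


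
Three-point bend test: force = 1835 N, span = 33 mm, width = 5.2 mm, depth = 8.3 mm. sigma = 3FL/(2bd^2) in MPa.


sigma = 3*1835*33/(2*5.2*8.3^2) = 253.6 MPa

253.6


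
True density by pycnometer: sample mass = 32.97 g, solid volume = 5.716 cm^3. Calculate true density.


TD = 32.97 / 5.716 = 5.768 g/cm^3

5.768


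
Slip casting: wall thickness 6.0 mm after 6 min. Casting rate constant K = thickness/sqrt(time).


K = 6.0 / sqrt(6) = 6.0 / 2.4495 = 2.449 mm/min^0.5

2.449


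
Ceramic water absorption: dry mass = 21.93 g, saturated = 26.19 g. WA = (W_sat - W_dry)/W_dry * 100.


WA = (26.19 - 21.93) / 21.93 * 100 = 19.43%

19.43


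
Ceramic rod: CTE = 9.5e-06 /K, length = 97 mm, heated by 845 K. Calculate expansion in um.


dL = 9.5e-06 * 97 * 845 * 1000 = 778.668 um

778.668


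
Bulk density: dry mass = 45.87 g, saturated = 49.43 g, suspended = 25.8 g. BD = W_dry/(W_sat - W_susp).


BD = 45.87 / (49.43 - 25.8) = 45.87 / 23.63 = 1.941 g/cm^3

1.941


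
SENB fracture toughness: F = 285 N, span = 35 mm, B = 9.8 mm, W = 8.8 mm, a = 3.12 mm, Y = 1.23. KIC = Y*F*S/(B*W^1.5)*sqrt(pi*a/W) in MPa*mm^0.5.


KIC = 1.23*285*35/(9.8*8.8^1.5)*sqrt(pi*3.12/8.8) = 50.61

50.61


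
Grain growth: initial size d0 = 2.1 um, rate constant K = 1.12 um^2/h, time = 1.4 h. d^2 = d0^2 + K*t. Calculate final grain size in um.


d^2 = 2.1^2 + 1.12*1.4 = 5.978
d = sqrt(5.978) = 2.44 um

2.44


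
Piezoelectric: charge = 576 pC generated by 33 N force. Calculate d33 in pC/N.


d33 = 576 / 33 = 17.5 pC/N

17.5


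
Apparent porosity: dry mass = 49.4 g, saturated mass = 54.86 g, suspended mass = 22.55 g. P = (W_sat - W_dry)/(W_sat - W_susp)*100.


P = (54.86 - 49.4) / (54.86 - 22.55) * 100 = 5.46 / 32.31 * 100 = 16.9%

16.9
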